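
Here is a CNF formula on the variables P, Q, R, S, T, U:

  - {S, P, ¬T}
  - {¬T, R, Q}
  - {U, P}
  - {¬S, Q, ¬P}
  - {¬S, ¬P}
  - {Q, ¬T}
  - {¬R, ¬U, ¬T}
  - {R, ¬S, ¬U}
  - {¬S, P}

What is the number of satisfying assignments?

15

Split on P, then S.
  P=1, S=1: a clause becomes empty — 0.
  P=1, S=0: 11 of the 16 assignments to (Q,R,T,U) work.
  P=0, S=1: a clause becomes empty — 0.
  P=0, S=0: remaining (Q,R,T,U) ∈ {(0,0,0,1); (0,1,0,1); (1,0,0,1); (1,1,0,1)} — 4.
Total: 0 + 11 + 0 + 4 = 15.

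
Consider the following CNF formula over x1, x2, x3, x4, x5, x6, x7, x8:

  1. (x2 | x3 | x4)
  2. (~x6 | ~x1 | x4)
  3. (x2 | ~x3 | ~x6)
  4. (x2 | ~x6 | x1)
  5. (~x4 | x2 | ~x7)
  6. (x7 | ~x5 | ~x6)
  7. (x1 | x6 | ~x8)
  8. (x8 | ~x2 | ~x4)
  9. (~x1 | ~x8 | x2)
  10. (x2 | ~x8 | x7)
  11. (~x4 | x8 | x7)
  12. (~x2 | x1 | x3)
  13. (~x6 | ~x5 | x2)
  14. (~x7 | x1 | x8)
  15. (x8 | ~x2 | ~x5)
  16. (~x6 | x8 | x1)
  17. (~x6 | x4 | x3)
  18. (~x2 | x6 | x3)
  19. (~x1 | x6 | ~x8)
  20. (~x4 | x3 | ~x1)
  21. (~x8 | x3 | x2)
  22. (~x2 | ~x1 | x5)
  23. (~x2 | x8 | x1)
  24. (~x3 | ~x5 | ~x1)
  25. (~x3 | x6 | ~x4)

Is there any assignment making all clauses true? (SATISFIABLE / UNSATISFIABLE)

SATISFIABLE

Set x1 = False and propagate.
Set x2 = True and propagate.
  then x3 is forced to True.
  then x8 is forced to True.
  then x6 is forced to True.
Branch on x5: take x5 = True.
  then x7 is forced to True.
x4 is now unconstrained; take x4 = False.
So x1=False, x2=True, x3=True, x4=False, x5=True, x6=True, x7=True, x8=True is a satisfying assignment.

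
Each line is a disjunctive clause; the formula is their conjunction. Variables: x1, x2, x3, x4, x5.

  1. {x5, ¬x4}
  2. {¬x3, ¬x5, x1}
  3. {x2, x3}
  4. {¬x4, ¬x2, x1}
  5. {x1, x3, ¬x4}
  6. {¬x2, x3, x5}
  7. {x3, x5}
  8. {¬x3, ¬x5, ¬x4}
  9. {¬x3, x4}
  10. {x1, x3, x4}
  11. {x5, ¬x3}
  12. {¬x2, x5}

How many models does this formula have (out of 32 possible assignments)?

The models are:
  x1=T x2=T x3=F x4=F x5=T
  x1=T x2=T x3=F x4=T x5=T
That's 2 in total.

2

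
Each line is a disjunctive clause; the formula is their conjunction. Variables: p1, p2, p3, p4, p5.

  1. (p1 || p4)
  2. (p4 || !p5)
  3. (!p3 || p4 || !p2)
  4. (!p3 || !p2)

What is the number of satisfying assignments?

Case analysis on p4 and p2:
  p4=T, p2=T: remaining (p1,p3,p5) ∈ {(F,F,F); (F,F,T); (T,F,F); (T,F,T)} — 4.
  p4=T, p2=F: p1, p3, p5 free → 2^3 = 8.
  p4=F, p2=T: remaining (p1,p3,p5) ∈ {(T,F,F)} — 1.
  p4=F, p2=F: remaining (p1,p3,p5) ∈ {(T,F,F); (T,T,F)} — 2.
Total: 4 + 8 + 1 + 2 = 15.

15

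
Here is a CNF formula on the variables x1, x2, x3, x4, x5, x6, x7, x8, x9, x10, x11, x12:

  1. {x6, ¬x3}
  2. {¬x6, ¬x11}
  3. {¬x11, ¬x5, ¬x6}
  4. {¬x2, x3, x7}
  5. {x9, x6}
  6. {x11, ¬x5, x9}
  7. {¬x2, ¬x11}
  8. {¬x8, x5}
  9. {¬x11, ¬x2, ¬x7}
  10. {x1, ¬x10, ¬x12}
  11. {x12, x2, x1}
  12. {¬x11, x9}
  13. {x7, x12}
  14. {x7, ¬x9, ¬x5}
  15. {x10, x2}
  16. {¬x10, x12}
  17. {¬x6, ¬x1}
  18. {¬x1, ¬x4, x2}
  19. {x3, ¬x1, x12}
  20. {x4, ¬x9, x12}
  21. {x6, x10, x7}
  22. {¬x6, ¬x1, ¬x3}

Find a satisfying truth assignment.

x1=False  x2=True  x3=False  x4=True  x5=True  x6=True  x7=True  x8=True  x9=True  x10=False  x11=False  x12=False

Try x1 = False.
For the remaining variables, x2 = True, x3 = False, x4 = True, x5 = True, x6 = True, x7 = True, x8 = True, x9 = True, x10 = False, x11 = False, x12 = False works.
Every clause has at least one true literal under this assignment.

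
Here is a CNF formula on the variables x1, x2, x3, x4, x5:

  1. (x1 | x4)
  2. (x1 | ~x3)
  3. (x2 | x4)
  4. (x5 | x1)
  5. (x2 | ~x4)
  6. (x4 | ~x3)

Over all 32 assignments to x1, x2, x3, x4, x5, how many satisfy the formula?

The models are:
  x1=F x2=T x3=F x4=T x5=T
  x1=T x2=T x3=F x4=F x5=F
  x1=T x2=T x3=F x4=F x5=T
  x1=T x2=T x3=F x4=T x5=F
  x1=T x2=T x3=F x4=T x5=T
  x1=T x2=T x3=T x4=T x5=F
  x1=T x2=T x3=T x4=T x5=T
That's 7 in total.

7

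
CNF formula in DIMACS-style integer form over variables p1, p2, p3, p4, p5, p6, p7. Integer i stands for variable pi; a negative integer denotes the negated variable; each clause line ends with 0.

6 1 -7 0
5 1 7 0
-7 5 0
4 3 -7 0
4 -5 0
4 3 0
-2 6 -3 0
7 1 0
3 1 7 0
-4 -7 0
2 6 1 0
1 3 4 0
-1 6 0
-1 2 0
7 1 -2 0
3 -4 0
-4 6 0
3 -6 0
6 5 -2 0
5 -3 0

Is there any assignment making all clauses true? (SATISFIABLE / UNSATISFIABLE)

SATISFIABLE

Set p1 = True and propagate.
  then p6 is forced to True.
  then p2 is forced to True.
  then p3 is forced to True.
  then p5 is forced to True.
  then p4 is forced to True.
  then p7 is forced to False.
Every clause has at least one true literal under this assignment.
So p1 = True, p2 = True, p3 = True, p4 = True, p5 = True, p6 = True, p7 = False is a satisfying assignment.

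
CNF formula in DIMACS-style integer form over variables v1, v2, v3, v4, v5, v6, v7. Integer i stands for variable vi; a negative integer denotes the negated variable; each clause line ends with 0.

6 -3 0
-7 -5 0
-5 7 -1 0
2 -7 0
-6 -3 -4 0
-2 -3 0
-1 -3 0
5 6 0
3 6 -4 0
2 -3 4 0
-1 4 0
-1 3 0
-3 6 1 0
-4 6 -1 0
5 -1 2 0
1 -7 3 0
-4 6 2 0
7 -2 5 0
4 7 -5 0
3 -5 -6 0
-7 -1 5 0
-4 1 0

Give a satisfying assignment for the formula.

v1=F  v2=F  v3=F  v4=F  v5=F  v6=T  v7=F

Check each clause:
  1. (v6 | ~v3) — ~v3 is true.
  2. (~v7 | ~v5) — ~v7 is true.
  3. (~v5 | v7 | ~v1) — ~v5 is true.
  4. (v2 | ~v7) — ~v7 is true.
  5. (~v6 | ~v4 | ~v3) — ~v4 is true.
  6. (~v3 | ~v2) — ~v3 is true.
  7. (~v1 | ~v3) — ~v3 is true.
  8. (v6 | v5) — v6 is true.
  9. (v3 | v6 | ~v4) — ~v4 is true.
  10. (v4 | ~v3 | v2) — ~v3 is true.
  11. (v4 | ~v1) — ~v1 is true.
  12. (~v1 | v3) — ~v1 is true.
  13. (~v3 | v1 | v6) — ~v3 is true.
  14. (~v1 | ~v4 | v6) — ~v4 is true.
  15. (v5 | ~v1 | v2) — ~v1 is true.
  16. (~v7 | v1 | v3) — ~v7 is true.
  17. (~v4 | v2 | v6) — ~v4 is true.
  18. (~v2 | v7 | v5) — ~v2 is true.
  19. (v7 | ~v5 | v4) — ~v5 is true.
  20. (~v6 | ~v5 | v3) — ~v5 is true.
  21. (v5 | ~v7 | ~v1) — ~v7 is true.
  22. (~v4 | v1) — ~v4 is true.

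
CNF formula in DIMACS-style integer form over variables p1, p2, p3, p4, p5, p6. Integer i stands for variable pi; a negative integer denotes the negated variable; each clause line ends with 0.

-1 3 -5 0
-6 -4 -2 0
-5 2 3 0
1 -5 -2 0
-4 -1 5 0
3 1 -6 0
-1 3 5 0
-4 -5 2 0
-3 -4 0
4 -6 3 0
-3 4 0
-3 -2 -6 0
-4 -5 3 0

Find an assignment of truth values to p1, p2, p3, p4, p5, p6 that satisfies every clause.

p1=F  p2=F  p3=F  p4=T  p5=F  p6=F

Pure literal: p6 appears only negated; assign p6 = False.
Try p1 = False.
Branch on p2: take p2 = False.
Branch on p3: take p3 = False.
  then p5 is forced to False.
p4 is now unconstrained; take p4 = True.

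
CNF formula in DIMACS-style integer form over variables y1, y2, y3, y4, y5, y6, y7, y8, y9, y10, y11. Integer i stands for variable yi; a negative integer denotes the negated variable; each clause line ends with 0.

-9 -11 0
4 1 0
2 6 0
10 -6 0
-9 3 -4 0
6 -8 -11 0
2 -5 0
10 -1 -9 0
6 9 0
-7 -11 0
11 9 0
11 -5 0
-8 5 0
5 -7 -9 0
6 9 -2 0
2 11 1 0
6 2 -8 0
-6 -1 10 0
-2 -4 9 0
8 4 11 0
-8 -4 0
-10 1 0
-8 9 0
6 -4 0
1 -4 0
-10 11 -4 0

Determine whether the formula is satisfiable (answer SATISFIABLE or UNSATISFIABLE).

SATISFIABLE

Pure literal: y7 appears only negated; assign y7 = False.
Branch on y1: take y1 = True.
Branch on y2: take y2 = True.
Branch on y3: take y3 = False.
The remaining clauses are satisfied by y4 = False, y5 = False, y6 = True, y8 = False, y9 = False, y10 = True, y11 = True.
So y1=T, y2=T, y3=F, y4=F, y5=F, y6=T, y7=F, y8=F, y9=F, y10=T, y11=T is a satisfying assignment.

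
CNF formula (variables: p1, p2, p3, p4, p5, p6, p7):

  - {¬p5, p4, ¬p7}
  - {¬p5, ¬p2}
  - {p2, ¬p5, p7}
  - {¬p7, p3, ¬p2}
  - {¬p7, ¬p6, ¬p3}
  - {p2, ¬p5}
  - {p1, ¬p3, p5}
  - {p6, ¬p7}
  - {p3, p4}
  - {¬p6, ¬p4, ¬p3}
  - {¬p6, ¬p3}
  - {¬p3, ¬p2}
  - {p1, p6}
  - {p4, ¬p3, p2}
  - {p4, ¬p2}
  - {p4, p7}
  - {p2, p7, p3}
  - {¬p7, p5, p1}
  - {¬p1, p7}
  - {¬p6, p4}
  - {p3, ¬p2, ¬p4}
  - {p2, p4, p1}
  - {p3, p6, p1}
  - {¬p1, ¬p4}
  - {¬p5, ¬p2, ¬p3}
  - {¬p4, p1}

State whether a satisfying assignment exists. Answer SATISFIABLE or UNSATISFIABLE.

UNSATISFIABLE

p3 = True:
  propagation gives p6=False, p7=False, p2=False, p5=False; an empty clause results — contradiction.
p3 = False:
  propagation gives p4=True, p2=False, p5=False, p7=True; an empty clause results — contradiction.
Every branch closes, so no satisfying assignment exists.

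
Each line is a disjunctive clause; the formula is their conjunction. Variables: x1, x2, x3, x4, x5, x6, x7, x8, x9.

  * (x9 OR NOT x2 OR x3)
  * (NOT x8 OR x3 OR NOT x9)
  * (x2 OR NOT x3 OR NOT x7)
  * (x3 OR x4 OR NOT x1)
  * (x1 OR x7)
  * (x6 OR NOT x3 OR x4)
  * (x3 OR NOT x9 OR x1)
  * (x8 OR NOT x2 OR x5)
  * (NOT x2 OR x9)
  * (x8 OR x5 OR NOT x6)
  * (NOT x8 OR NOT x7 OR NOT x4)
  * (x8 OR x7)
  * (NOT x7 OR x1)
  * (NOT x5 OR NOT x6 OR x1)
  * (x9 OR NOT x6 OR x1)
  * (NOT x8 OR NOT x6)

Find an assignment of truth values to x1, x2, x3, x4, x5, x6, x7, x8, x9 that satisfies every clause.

x1=True, x2=True, x3=True, x4=True, x5=False, x6=False, x7=False, x8=True, x9=True

Branch on x1: take x1 = True.
Branch on x2: take x2 = True.
  then x9 is forced to True.
The remaining clauses are satisfied by x3 = True, x4 = True, x5 = False, x6 = False, x7 = False, x8 = True.
Every clause has at least one true literal under this assignment.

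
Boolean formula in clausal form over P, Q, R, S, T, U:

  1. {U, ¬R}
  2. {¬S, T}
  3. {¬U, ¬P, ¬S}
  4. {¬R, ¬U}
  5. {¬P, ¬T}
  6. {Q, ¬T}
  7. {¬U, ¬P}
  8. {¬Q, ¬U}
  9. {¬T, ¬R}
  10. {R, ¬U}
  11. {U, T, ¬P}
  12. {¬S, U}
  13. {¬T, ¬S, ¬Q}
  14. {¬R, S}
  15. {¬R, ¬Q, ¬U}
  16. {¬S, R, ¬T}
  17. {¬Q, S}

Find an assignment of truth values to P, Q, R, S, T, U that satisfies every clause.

P=F, Q=F, R=F, S=F, T=F, U=F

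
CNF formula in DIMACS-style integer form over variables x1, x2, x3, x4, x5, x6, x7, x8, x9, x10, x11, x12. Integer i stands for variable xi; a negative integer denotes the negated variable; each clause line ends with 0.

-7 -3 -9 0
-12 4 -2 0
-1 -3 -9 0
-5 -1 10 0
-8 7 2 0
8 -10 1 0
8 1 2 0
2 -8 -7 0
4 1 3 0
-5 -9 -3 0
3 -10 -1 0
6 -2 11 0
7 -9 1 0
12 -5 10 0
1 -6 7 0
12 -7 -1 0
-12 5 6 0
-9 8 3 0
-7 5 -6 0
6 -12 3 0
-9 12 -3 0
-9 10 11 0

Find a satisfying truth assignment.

x4 occurs only positively in the remaining clauses — set x4 = True.
Pure literal: x9 appears only negated; assign x9 = False.
Set x1 = True and propagate.
The remaining clauses are satisfied by x2 = False, x3 = False, x5 = False, x6 = True, x7 = False, x8 = False, x10 = False, x11 = False, x12 = False.

x1 = True, x2 = False, x3 = False, x4 = True, x5 = False, x6 = True, x7 = False, x8 = False, x9 = False, x10 = False, x11 = False, x12 = False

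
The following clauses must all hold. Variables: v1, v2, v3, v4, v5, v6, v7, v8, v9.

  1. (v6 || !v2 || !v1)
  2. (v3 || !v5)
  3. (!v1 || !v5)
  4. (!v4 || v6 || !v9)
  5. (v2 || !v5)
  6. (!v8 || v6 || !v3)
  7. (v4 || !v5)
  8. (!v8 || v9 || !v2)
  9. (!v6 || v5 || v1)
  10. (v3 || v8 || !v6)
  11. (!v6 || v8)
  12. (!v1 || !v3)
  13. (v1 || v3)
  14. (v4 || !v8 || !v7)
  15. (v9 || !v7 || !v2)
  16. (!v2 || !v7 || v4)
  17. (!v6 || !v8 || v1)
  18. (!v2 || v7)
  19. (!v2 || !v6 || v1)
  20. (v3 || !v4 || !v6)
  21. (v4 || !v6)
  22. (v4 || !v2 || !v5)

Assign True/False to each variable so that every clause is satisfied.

v1 = F, v2 = F, v3 = T, v4 = T, v5 = F, v6 = F, v7 = T, v8 = F, v9 = F

Check each clause:
  1. (!v1 || !v2 || v6) — !v1 is true.
  2. (!v5 || v3) — v3 is true.
  3. (!v5 || !v1) — !v5 is true.
  4. (!v4 || !v9 || v6) — !v9 is true.
  5. (v2 || !v5) — !v5 is true.
  6. (!v3 || !v8 || v6) — !v8 is true.
  7. (v4 || !v5) — !v5 is true.
  8. (v9 || !v2 || !v8) — !v8 is true.
  9. (!v6 || v1 || v5) — !v6 is true.
  10. (v8 || !v6 || v3) — !v6 is true.
  11. (v8 || !v6) — !v6 is true.
  12. (!v3 || !v1) — !v1 is true.
  13. (v3 || v1) — v3 is true.
  14. (!v7 || v4 || !v8) — !v8 is true.
  15. (!v2 || !v7 || v9) — !v2 is true.
  16. (!v2 || !v7 || v4) — v4 is true.
  17. (v1 || !v8 || !v6) — !v8 is true.
  18. (v7 || !v2) — !v2 is true.
  19. (v1 || !v2 || !v6) — !v6 is true.
  20. (v3 || !v6 || !v4) — !v6 is true.
  21. (!v6 || v4) — !v6 is true.
  22. (!v2 || v4 || !v5) — !v5 is true.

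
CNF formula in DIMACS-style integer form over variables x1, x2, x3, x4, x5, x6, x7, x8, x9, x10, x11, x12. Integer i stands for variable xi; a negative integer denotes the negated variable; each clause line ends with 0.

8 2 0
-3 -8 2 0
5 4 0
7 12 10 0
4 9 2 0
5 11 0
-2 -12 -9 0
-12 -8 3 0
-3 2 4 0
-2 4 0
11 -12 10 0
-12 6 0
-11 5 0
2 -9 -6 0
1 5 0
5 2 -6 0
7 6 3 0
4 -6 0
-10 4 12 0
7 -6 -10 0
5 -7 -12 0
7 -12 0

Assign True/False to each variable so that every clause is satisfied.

x1 occurs only positively in the remaining clauses — set x1 = True.
x5 occurs only positively in the remaining clauses — set x5 = True.
Try x2 = False.
  then x8 is forced to True.
  then x3 is forced to False.
  then x12 is forced to False.
For the remaining variables, x4 = False, x6 = False, x7 = True, x9 = True, x10 = False, x11 = True works.
Every clause has at least one true literal under this assignment.

x1=True, x2=False, x3=False, x4=False, x5=True, x6=False, x7=True, x8=True, x9=True, x10=False, x11=True, x12=False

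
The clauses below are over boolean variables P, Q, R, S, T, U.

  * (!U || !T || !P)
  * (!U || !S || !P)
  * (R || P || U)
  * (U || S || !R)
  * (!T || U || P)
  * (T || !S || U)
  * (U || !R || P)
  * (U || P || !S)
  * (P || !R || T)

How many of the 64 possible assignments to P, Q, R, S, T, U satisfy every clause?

24

Case analysis on U and P:
  U=T, P=T: remaining (Q,R,S,T) ∈ {(F,F,F,F); (F,T,F,F); (T,F,F,F); (T,T,F,F)} — 4.
  U=T, P=F: Q, S free; 3 ways for (R,T) × 2^2 = 12.
  U=F, P=T: Q free; 4 ways for (R,S,T) × 2^1 = 8.
  U=F, P=F: a clause becomes empty — 0.
Total: 4 + 12 + 8 + 0 = 24.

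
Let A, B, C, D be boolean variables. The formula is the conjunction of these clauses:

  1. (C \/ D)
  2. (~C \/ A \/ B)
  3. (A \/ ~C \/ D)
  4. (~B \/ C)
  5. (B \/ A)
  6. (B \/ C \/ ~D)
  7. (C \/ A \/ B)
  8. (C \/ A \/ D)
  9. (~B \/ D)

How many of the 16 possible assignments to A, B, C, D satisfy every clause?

4

Satisfying assignments:
  A=0 B=1 C=1 D=1
  A=1 B=0 C=1 D=0
  A=1 B=0 C=1 D=1
  A=1 B=1 C=1 D=1
Count: 4.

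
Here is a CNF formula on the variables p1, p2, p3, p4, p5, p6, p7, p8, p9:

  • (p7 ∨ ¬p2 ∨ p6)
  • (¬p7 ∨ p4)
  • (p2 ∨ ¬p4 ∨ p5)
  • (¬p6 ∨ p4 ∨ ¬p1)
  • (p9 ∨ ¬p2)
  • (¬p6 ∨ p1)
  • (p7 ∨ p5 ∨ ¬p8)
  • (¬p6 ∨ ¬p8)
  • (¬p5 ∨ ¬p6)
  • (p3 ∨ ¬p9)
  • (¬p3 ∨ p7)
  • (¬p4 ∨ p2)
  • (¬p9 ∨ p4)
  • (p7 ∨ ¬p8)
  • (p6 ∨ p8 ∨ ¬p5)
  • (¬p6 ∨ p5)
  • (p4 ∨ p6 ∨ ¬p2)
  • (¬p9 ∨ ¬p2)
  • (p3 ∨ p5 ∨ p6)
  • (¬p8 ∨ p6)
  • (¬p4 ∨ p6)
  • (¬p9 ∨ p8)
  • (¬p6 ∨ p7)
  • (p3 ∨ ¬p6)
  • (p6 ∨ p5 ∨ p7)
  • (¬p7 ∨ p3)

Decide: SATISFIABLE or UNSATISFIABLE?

UNSATISFIABLE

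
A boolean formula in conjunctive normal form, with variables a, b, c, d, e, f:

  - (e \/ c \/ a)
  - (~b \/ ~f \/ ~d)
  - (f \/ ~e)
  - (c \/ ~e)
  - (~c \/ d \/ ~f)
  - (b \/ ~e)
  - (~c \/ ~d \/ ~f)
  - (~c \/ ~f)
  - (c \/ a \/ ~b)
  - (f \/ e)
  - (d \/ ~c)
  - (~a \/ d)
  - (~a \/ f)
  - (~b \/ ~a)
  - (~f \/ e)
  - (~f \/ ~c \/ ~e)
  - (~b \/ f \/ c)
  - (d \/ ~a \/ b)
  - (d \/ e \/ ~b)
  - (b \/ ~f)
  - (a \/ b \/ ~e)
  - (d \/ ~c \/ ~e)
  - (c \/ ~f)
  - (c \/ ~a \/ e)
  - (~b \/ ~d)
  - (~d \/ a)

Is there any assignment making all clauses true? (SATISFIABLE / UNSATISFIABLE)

UNSATISFIABLE

c = True:
  propagation gives f=False, e=False; an empty clause results — contradiction.
c = False:
  propagation gives e=False, a=True; an empty clause results — contradiction.
Every branch closes, so no satisfying assignment exists.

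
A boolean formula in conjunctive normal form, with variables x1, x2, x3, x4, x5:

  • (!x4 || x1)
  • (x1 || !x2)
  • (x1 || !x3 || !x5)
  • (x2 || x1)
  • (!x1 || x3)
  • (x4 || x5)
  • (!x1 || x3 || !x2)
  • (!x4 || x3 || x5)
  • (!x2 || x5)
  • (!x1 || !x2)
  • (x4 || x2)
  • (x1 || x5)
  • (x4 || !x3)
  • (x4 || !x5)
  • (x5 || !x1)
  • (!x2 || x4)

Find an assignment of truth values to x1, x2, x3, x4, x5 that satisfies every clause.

Branch on x1: take x1 = True.
  then x3 is forced to True.
  then x2 is forced to False.
  then x4 is forced to True.
  then x5 is forced to True.

x1=T, x2=F, x3=T, x4=T, x5=T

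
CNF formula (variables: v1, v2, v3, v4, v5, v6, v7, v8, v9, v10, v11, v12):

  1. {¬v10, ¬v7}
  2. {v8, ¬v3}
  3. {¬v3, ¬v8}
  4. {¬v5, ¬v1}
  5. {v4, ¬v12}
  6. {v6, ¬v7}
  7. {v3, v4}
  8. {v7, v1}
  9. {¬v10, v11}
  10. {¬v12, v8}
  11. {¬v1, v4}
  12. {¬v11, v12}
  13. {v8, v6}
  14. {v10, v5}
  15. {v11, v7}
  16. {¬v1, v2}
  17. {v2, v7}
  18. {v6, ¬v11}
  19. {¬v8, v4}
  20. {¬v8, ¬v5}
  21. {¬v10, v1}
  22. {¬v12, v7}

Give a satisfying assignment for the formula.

v1=F, v2=T, v3=F, v4=T, v5=T, v6=T, v7=T, v8=F, v9=F, v10=F, v11=F, v12=F

Check each clause:
  1. {¬v10, ¬v7} — ¬v10 is true.
  2. {¬v3, v8} — ¬v3 is true.
  3. {¬v3, ¬v8} — ¬v8 is true.
  4. {¬v1, ¬v5} — ¬v1 is true.
  5. {¬v12, v4} — v4 is true.
  6. {v6, ¬v7} — v6 is true.
  7. {v3, v4} — v4 is true.
  8. {v7, v1} — v7 is true.
  9. {¬v10, v11} — ¬v10 is true.
  10. {v8, ¬v12} — ¬v12 is true.
  11. {v4, ¬v1} — v4 is true.
  12. {v12, ¬v11} — ¬v11 is true.
  13. {v6, v8} — v6 is true.
  14. {v5, v10} — v5 is true.
  15. {v11, v7} — v7 is true.
  16. {¬v1, v2} — v2 is true.
  17. {v2, v7} — v2 is true.
  18. {¬v11, v6} — ¬v11 is true.
  19. {¬v8, v4} — ¬v8 is true.
  20. {¬v5, ¬v8} — ¬v8 is true.
  21. {¬v10, v1} — ¬v10 is true.
  22. {v7, ¬v12} — ¬v12 is true.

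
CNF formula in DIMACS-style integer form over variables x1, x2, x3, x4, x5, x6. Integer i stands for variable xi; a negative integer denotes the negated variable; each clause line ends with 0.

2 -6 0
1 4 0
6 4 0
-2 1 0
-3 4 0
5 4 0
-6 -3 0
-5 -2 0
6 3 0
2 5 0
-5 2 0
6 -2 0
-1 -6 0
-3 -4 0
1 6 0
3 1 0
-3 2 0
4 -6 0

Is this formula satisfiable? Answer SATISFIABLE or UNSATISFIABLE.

x6 = True:
  propagation gives x2=True, x1=True; an empty clause results — contradiction.
x6 = False:
  propagation gives x4=True, x3=True; an empty clause results — contradiction.
Every branch closes, so no satisfying assignment exists.

UNSATISFIABLE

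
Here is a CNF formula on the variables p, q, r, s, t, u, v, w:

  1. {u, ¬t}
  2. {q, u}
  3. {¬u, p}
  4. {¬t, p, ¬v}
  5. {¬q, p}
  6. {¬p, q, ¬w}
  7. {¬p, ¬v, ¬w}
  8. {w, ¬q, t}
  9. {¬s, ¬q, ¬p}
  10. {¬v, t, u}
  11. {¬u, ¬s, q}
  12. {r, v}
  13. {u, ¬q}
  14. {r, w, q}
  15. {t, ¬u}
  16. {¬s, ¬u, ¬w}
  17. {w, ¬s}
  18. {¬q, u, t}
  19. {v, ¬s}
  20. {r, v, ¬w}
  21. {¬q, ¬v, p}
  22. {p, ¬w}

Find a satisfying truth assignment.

Pure literal: s appears only negated; assign s = False.
Branch on p: take p = True.
For the remaining variables, q = True, r = False, t = True, u = True, v = True, w = False works.

p=1, q=1, r=0, s=0, t=1, u=1, v=1, w=0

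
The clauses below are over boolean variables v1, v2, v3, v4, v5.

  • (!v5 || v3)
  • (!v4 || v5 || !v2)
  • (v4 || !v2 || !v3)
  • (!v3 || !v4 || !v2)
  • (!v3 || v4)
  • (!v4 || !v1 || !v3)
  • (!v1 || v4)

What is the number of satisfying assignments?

6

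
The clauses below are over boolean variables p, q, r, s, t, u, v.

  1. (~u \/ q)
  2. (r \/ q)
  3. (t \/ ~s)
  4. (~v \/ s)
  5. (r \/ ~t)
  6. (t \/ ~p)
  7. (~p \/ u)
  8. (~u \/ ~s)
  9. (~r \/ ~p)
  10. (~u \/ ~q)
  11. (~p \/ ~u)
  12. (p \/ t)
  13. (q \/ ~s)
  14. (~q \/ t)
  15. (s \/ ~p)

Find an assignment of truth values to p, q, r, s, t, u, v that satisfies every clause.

p=F, q=T, r=T, s=T, t=T, u=F, v=F

v occurs only negated in the remaining clauses — set v = False.
Try p = False.
  then t is forced to True.
  then r is forced to True.
Try q = True.
  then u is forced to False.
s is now unconstrained; take s = True.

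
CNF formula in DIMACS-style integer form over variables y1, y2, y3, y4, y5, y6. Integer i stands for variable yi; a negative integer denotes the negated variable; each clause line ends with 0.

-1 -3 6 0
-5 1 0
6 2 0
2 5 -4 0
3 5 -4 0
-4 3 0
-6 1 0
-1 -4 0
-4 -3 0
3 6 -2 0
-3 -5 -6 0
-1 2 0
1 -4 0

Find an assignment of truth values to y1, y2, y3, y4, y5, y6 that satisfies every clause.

y1 = F  y2 = T  y3 = T  y4 = F  y5 = F  y6 = F

Pure literal: y4 appears only negated; assign y4 = False.
Try y1 = False.
  then y5 is forced to False.
  then y6 is forced to False.
  then y2 is forced to True.
  then y3 is forced to True.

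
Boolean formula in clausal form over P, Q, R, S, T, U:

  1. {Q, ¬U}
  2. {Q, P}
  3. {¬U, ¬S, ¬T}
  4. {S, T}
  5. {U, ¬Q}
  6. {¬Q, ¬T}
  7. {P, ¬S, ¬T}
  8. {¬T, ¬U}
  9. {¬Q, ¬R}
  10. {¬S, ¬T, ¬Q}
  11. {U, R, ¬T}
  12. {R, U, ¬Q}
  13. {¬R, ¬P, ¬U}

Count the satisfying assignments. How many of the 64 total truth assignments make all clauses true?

6

The models are:
  P=0 Q=1 R=0 S=1 T=0 U=1
  P=1 Q=0 R=0 S=1 T=0 U=0
  P=1 Q=0 R=1 S=0 T=1 U=0
  P=1 Q=0 R=1 S=1 T=0 U=0
  P=1 Q=0 R=1 S=1 T=1 U=0
  P=1 Q=1 R=0 S=1 T=0 U=1
That's 6 in total.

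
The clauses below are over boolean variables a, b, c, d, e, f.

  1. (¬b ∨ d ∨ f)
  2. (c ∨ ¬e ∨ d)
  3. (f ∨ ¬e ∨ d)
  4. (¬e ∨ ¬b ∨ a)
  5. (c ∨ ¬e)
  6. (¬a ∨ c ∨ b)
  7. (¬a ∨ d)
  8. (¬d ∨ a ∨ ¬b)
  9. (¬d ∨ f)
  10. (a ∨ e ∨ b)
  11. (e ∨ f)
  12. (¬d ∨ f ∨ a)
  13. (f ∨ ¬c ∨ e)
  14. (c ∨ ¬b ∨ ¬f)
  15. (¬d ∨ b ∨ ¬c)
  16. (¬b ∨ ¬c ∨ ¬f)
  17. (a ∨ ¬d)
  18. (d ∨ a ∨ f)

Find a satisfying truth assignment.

a = F, b = F, c = T, d = F, e = T, f = T

Check each clause:
  1. (¬b ∨ f ∨ d) — ¬b is true.
  2. (d ∨ c ∨ ¬e) — c is true.
  3. (f ∨ d ∨ ¬e) — f is true.
  4. (a ∨ ¬b ∨ ¬e) — ¬b is true.
  5. (¬e ∨ c) — c is true.
  6. (¬a ∨ c ∨ b) — c is true.
  7. (d ∨ ¬a) — ¬a is true.
  8. (¬d ∨ a ∨ ¬b) — ¬d is true.
  9. (f ∨ ¬d) — ¬d is true.
  10. (a ∨ e ∨ b) — e is true.
  11. (f ∨ e) — e is true.
  12. (¬d ∨ f ∨ a) — ¬d is true.
  13. (e ∨ ¬c ∨ f) — e is true.
  14. (c ∨ ¬b ∨ ¬f) — c is true.
  15. (¬d ∨ b ∨ ¬c) — ¬d is true.
  16. (¬b ∨ ¬c ∨ ¬f) — ¬b is true.
  17. (a ∨ ¬d) — ¬d is true.
  18. (d ∨ a ∨ f) — f is true.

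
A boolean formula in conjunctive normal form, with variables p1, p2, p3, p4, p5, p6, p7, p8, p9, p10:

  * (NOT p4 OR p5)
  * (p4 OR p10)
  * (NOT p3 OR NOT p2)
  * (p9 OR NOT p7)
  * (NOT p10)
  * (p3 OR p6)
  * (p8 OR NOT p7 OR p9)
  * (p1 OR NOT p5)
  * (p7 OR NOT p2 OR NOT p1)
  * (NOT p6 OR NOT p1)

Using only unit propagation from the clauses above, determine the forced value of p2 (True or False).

False

(NOT p10) stands alone — p10 = False.
From (p10 OR p4) and p10 = False: p4 = True.
In (NOT p4 OR p5), NOT p4 is now false; p5 must hold, so p5 = True.
(p1 OR NOT p5): since p5 = True, the clause reduces to (p1). p1 = True.
(NOT p1 OR NOT p6): since p1 = True, the clause reduces to (NOT p6). p6 = False.
(p3 OR p6) with p6 = False leaves only p3, so p3 = True.
In (NOT p3 OR NOT p2), NOT p3 is now false; NOT p2 must hold, so p2 = False.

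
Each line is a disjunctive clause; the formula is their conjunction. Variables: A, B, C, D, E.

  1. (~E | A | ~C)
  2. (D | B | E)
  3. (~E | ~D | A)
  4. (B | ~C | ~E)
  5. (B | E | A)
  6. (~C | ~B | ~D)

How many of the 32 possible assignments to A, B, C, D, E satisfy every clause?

Case analysis on E and B:
  E=1, B=1: remaining (A,C,D) ∈ {(0,0,0); (1,0,0); (1,0,1); (1,1,0)} — 4.
  E=1, B=0: remaining (A,C,D) ∈ {(0,0,0); (1,0,0); (1,0,1)} — 3.
  E=0, B=1: A free; 3 ways for (C,D) × 2^1 = 6.
  E=0, B=0: remaining (A,C,D) ∈ {(1,0,1); (1,1,1)} — 2.
Total: 4 + 3 + 6 + 2 = 15.

15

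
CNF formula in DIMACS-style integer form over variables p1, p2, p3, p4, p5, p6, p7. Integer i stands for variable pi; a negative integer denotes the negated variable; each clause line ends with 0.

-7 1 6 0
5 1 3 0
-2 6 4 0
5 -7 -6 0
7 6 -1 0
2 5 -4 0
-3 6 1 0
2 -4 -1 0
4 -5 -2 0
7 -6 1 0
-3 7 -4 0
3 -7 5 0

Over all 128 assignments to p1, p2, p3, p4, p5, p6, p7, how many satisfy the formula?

27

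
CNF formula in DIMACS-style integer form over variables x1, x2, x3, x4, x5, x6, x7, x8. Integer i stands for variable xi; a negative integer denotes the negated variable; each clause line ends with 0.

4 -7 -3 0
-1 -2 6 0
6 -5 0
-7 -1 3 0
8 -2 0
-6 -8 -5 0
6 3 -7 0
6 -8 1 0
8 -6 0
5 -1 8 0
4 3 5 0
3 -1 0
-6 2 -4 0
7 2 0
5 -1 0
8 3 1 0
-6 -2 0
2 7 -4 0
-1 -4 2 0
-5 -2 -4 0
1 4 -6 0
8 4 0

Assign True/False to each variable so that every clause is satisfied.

x1 = 0, x2 = 0, x3 = 1, x4 = 1, x5 = 0, x6 = 0, x7 = 1, x8 = 0

Set x1 = False and propagate.
For the remaining variables, x2 = False, x3 = True, x4 = True, x5 = False, x6 = False, x7 = True, x8 = False works.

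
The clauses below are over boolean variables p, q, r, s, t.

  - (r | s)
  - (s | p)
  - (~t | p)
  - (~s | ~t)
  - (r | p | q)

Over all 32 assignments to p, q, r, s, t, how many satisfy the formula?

11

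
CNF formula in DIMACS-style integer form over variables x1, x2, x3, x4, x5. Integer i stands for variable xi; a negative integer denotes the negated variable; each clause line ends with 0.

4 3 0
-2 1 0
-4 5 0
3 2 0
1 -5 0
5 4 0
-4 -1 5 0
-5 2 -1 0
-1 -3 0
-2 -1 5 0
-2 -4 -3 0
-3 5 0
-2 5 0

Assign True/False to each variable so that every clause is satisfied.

x1=T, x2=T, x3=F, x4=T, x5=T

Check each clause:
  1. (x3 | x4) — x4 is true.
  2. (x1 | ~x2) — x1 is true.
  3. (~x4 | x5) — x5 is true.
  4. (x2 | x3) — x2 is true.
  5. (~x5 | x1) — x1 is true.
  6. (x4 | x5) — x4 is true.
  7. (x5 | ~x1 | ~x4) — x5 is true.
  8. (~x1 | ~x5 | x2) — x2 is true.
  9. (~x1 | ~x3) — ~x3 is true.
  10. (x5 | ~x1 | ~x2) — x5 is true.
  11. (~x2 | ~x3 | ~x4) — ~x3 is true.
  12. (x5 | ~x3) — ~x3 is true.
  13. (x5 | ~x2) — x5 is true.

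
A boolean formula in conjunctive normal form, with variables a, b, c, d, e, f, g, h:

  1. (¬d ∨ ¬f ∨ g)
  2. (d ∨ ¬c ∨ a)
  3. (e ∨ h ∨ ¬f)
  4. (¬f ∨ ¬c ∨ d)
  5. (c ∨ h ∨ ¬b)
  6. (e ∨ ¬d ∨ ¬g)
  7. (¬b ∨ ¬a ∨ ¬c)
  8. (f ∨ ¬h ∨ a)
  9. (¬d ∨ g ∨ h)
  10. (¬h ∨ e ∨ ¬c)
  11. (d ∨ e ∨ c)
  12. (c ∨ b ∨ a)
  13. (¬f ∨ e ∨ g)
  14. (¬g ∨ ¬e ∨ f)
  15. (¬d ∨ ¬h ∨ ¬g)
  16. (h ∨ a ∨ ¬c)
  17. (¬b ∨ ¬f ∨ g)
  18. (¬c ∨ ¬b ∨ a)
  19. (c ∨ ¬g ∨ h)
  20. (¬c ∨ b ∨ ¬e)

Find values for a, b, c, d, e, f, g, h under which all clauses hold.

a = T, b = F, c = F, d = F, e = T, f = T, g = F, h = T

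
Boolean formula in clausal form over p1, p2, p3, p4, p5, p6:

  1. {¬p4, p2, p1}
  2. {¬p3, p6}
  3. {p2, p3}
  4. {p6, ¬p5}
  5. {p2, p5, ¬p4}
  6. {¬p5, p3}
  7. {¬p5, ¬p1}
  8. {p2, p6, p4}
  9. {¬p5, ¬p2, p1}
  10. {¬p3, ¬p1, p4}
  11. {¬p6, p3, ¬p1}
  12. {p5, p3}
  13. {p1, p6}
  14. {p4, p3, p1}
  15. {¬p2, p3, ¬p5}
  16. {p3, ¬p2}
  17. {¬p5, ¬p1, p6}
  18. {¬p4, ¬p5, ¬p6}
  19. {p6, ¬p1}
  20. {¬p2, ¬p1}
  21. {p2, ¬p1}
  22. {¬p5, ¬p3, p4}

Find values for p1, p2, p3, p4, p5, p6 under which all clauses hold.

p1 = F  p2 = T  p3 = T  p4 = T  p5 = F  p6 = T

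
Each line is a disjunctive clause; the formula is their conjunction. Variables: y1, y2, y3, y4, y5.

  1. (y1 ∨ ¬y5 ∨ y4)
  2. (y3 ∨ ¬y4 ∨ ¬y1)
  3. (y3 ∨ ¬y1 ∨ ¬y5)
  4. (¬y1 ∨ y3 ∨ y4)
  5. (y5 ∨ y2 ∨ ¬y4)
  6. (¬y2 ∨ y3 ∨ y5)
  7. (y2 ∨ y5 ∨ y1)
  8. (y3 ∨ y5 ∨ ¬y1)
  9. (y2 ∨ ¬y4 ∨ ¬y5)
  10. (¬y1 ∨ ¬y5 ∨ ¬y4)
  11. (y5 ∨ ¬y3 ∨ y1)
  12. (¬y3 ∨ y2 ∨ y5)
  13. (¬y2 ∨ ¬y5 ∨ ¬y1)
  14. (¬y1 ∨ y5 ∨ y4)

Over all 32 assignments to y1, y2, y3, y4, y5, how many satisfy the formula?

4

Satisfying assignments:
  y1=0 y2=1 y3=0 y4=1 y5=1
  y1=0 y2=1 y3=1 y4=1 y5=1
  y1=1 y2=0 y3=1 y4=0 y5=1
  y1=1 y2=1 y3=1 y4=1 y5=0
That's 4 in total.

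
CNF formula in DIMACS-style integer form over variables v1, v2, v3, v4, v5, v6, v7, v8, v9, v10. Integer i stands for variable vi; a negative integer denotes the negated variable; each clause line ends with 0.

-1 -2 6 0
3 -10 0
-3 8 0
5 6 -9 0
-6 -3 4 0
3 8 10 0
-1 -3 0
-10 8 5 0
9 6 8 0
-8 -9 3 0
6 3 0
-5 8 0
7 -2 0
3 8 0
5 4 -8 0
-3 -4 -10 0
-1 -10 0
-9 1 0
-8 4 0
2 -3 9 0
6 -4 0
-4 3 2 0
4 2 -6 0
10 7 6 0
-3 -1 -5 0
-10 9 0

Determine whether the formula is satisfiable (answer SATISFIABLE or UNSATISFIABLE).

SATISFIABLE

Pure literal: v7 appears only positively; assign v7 = True.
Try v1 = False.
  then v9 is forced to False.
  then v10 is forced to False.
Set v2 = True and propagate.
For the remaining variables, v3 = False, v4 = True, v5 = False, v6 = True, v8 = True works.
So v1 = False, v2 = True, v3 = False, v4 = True, v5 = False, v6 = True, v7 = True, v8 = True, v9 = False, v10 = False is a satisfying assignment.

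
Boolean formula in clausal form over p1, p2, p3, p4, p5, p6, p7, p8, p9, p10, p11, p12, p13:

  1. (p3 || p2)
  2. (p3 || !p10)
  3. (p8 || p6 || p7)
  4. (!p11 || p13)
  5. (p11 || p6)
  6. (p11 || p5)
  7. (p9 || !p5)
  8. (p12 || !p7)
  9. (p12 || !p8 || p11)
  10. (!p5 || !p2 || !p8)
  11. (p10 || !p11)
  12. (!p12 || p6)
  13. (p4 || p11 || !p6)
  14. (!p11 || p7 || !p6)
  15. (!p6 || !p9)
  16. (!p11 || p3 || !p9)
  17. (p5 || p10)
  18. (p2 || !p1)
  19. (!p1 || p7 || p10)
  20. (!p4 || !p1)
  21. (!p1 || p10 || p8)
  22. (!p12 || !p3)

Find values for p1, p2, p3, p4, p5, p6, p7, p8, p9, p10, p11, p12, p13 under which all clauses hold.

p1 = 1, p2 = 1, p3 = 1, p4 = 0, p5 = 0, p6 = 0, p7 = 0, p8 = 1, p9 = 0, p10 = 1, p11 = 1, p12 = 0, p13 = 1

p13 occurs only positively in the remaining clauses — set p13 = True.
Set p1 = True and propagate.
  then p2 is forced to True.
  then p4 is forced to False.
The remaining clauses are satisfied by p3 = True, p5 = False, p6 = False, p7 = False, p8 = True, p9 = False, p10 = True, p11 = True, p12 = False.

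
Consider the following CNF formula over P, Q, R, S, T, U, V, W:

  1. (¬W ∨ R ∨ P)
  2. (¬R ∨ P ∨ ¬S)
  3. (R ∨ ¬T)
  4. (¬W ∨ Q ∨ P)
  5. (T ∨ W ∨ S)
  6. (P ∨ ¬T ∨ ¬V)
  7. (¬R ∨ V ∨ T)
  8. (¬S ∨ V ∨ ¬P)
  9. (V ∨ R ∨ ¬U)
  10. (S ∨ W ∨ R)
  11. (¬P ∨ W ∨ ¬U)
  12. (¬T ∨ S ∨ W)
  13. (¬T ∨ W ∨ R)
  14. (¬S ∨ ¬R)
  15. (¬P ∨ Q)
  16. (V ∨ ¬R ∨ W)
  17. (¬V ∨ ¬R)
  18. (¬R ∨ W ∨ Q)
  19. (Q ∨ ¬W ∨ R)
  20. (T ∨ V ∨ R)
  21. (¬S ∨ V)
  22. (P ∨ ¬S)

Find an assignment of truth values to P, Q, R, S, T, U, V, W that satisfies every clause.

Q occurs only positively in the remaining clauses — set Q = True.
U occurs only negated in the remaining clauses — set U = False.
Try P = True.
The remaining clauses are satisfied by R = False, S = False, T = False, V = True, W = True.

P=True, Q=True, R=False, S=False, T=False, U=False, V=True, W=True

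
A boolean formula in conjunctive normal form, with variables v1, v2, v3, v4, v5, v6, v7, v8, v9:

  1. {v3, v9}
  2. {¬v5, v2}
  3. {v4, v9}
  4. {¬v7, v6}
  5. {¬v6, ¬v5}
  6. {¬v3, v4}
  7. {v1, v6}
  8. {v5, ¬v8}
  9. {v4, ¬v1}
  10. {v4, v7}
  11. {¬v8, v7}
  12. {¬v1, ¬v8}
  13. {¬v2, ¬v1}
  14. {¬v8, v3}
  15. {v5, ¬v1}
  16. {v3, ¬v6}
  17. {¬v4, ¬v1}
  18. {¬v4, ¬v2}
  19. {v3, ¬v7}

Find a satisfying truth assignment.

v1 = False, v2 = False, v3 = True, v4 = True, v5 = False, v6 = True, v7 = True, v8 = False, v9 = True

v8 occurs only negated in the remaining clauses — set v8 = False.
Pure literal: v9 appears only positively; assign v9 = True.
Try v1 = False.
  then v6 is forced to True.
  then v5 is forced to False.
  then v3 is forced to True.
  then v4 is forced to True.
  then v2 is forced to False.
v7 is now unconstrained; take v7 = True.
Every clause has at least one true literal under this assignment.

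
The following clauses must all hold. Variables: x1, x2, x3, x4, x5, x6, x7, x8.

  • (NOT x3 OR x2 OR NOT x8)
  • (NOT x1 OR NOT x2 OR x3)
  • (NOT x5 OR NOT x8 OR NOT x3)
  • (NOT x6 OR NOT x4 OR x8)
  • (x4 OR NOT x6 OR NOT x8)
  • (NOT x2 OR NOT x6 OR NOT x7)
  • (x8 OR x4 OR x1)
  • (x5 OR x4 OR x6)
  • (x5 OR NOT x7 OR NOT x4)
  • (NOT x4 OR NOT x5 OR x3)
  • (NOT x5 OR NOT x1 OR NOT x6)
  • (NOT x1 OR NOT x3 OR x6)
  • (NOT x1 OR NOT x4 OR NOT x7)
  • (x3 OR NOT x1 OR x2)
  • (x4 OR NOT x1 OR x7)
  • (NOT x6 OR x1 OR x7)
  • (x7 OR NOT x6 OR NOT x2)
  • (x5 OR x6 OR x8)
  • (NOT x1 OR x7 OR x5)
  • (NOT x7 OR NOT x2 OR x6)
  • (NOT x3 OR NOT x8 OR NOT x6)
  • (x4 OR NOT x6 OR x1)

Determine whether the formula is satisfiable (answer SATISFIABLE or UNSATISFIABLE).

Set x1 = False and propagate.
For the remaining variables, x2 = True, x3 = False, x4 = False, x5 = True, x6 = False, x7 = False, x8 = True works.
So x1=F  x2=T  x3=F  x4=F  x5=T  x6=F  x7=F  x8=T is a satisfying assignment.

SATISFIABLE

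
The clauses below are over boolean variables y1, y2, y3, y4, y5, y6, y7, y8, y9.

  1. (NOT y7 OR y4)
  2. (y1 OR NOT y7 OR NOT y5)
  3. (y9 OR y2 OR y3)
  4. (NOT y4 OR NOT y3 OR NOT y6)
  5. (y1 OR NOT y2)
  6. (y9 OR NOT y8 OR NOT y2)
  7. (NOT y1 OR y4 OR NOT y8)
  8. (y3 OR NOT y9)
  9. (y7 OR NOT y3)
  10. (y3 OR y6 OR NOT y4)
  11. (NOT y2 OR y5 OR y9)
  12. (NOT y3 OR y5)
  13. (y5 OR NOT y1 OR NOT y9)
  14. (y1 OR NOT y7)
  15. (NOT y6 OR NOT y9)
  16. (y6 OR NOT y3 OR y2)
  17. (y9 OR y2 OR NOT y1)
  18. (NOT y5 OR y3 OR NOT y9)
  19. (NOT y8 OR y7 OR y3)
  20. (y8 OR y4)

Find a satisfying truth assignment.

y1=T, y2=T, y3=T, y4=T, y5=T, y6=F, y7=T, y8=F, y9=F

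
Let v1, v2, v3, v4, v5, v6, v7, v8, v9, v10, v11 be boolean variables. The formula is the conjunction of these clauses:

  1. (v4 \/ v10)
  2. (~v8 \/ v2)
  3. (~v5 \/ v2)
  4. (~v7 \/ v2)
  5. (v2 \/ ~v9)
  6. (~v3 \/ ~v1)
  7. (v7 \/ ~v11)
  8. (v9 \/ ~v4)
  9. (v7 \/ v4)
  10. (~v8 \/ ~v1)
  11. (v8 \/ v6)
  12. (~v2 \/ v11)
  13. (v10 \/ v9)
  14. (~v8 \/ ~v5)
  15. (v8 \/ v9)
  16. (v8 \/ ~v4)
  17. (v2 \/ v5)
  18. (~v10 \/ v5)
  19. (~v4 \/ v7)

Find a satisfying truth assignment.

v1 = 0  v2 = 1  v3 = 0  v4 = 0  v5 = 1  v6 = 1  v7 = 1  v8 = 0  v9 = 1  v10 = 1  v11 = 1

v1 occurs only negated in the remaining clauses — set v1 = False.
v3 occurs only negated in the remaining clauses — set v3 = False.
Try v2 = True.
  then v11 is forced to True.
  then v7 is forced to True.
The remaining clauses are satisfied by v4 = False, v5 = True, v6 = True, v8 = False, v9 = True, v10 = True.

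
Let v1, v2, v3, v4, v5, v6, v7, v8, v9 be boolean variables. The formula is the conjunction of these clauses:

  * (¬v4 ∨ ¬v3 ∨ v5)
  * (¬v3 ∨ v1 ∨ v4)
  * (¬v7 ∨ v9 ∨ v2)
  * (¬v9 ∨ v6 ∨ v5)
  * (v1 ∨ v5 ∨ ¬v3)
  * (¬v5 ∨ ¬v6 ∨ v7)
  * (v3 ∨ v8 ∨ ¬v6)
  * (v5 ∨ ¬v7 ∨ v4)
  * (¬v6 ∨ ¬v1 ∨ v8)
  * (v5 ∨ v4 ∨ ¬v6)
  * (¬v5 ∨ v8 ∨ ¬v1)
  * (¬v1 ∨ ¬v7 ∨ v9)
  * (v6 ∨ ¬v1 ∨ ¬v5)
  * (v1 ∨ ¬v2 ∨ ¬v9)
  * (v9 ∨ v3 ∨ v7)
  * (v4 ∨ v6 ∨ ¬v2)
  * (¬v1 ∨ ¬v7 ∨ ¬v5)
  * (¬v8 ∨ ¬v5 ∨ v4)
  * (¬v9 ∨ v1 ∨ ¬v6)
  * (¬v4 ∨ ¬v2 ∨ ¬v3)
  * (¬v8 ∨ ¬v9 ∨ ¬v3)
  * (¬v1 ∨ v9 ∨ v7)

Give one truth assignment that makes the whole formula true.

Set v1 = False and propagate.
Try v2 = False.
Try v3 = True.
  then v4 is forced to True.
  then v5 is forced to True.
For the remaining variables, v6 = False, v7 = False, v8 = False, v9 = True works.
Every clause has at least one true literal under this assignment.

v1=0, v2=0, v3=1, v4=1, v5=1, v6=0, v7=0, v8=0, v9=1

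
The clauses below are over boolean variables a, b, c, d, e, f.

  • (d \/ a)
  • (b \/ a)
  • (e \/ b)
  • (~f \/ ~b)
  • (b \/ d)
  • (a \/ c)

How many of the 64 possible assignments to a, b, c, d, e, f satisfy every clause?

14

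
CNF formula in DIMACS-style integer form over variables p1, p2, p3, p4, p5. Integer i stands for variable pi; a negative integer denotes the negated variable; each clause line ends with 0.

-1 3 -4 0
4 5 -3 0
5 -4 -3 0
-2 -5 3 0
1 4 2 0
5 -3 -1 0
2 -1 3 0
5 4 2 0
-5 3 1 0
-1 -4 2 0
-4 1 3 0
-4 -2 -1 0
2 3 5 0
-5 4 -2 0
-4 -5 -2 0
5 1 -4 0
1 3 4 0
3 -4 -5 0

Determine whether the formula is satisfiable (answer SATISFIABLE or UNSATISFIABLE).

SATISFIABLE

Try p1 = False.
Try p2 = False.
  then p4 is forced to True.
  then p3 is forced to True.
  then p5 is forced to True.
Every clause has at least one true literal under this assignment.
So p1 = F, p2 = F, p3 = T, p4 = T, p5 = T is a satisfying assignment.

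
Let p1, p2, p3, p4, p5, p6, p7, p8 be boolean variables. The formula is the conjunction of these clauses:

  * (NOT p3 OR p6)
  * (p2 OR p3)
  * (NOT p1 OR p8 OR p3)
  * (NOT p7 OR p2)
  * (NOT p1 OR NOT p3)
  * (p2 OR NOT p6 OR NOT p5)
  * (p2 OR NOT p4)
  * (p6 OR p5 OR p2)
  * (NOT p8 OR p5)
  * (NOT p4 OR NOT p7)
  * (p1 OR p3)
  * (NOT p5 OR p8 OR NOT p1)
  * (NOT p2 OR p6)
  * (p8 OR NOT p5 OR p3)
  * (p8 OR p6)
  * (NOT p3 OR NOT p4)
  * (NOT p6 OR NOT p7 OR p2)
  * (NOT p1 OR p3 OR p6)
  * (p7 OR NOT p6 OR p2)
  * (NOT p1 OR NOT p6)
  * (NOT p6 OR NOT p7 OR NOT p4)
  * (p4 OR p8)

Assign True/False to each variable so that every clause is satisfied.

p1=False, p2=True, p3=True, p4=False, p5=True, p6=True, p7=False, p8=True

Branch on p1: take p1 = False.
  then p3 is forced to True.
  then p6 is forced to True.
  then p4 is forced to False.
  then p8 is forced to True.
  then p5 is forced to True.
  then p2 is forced to True.
p7 is now unconstrained; take p7 = False.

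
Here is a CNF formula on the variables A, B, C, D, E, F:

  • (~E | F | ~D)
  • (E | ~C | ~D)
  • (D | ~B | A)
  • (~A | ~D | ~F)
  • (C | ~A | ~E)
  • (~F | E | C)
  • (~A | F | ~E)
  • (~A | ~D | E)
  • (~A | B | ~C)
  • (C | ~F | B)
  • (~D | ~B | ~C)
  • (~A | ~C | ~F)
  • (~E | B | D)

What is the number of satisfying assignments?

Case analysis on A and C:
  A=1, C=1: remaining (B,D,E,F) ∈ {(1,0,0,0)} — 1.
  A=1, C=0: remaining (B,D,E,F) ∈ {(0,0,0,0); (1,0,0,0)} — 2.
  A=0, C=1: remaining (B,D,E,F) ∈ {(0,0,0,0); (0,0,0,1); (0,1,1,1)} — 3.
  A=0, C=0: remaining (B,D,E,F) ∈ {(0,0,0,0); (0,1,0,0); (1,1,0,0); (1,1,1,1)} — 4.
Total: 1 + 2 + 3 + 4 = 10.

10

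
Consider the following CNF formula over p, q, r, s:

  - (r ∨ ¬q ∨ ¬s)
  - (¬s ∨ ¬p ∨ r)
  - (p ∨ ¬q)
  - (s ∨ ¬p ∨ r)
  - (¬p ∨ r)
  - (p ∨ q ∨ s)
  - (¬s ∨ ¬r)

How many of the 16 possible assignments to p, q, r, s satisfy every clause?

3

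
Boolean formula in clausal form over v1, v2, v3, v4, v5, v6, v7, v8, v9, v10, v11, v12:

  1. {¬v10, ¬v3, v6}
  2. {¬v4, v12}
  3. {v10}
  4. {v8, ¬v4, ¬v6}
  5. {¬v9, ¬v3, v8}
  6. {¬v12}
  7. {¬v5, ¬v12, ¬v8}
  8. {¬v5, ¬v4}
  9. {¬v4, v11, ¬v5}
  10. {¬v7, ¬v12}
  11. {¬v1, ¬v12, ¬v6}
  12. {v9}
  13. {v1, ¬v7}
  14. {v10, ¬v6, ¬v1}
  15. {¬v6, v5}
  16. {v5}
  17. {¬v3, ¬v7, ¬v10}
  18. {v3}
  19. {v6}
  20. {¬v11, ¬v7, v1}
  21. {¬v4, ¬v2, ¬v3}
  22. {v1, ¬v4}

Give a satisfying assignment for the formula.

v1=F, v2=T, v3=T, v4=F, v5=T, v6=T, v7=F, v8=T, v9=T, v10=T, v11=T, v12=F

Unit propagation: (v10) forces v10 = True.
The clause (¬v12) is unit: v12 must be False.
(¬v4) is a unit clause, so v4 = False.
Unit propagation: (v9) forces v9 = True.
The clause (v5) is unit: v5 must be True.
Unit propagation: (v3) forces v3 = True.
The clause (v6) is unit: v6 must be True.
(v8) is a unit clause, so v8 = True.
(¬v7) is a unit clause, so v7 = False.
v1, v2, v11 are now unconstrained; take v1 = False, v2 = True, v11 = True.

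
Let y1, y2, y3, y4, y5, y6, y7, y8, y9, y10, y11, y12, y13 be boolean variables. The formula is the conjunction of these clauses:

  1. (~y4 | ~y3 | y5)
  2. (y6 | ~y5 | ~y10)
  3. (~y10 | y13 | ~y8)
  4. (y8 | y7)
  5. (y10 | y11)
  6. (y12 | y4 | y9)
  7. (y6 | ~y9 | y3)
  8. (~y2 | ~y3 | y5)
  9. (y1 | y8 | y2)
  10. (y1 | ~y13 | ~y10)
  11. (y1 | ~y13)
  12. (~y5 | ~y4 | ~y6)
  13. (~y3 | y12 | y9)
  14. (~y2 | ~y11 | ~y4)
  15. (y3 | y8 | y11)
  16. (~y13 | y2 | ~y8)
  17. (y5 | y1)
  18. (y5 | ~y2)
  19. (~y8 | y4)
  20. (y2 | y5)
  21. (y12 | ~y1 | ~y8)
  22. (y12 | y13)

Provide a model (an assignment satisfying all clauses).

y1=True, y2=False, y3=False, y4=False, y5=True, y6=True, y7=True, y8=False, y9=True, y10=False, y11=True, y12=False, y13=True

Check each clause:
  1. (y5 | ~y3 | ~y4) — y5 is true.
  2. (y6 | ~y10 | ~y5) — y6 is true.
  3. (~y8 | y13 | ~y10) — ~y8 is true.
  4. (y7 | y8) — y7 is true.
  5. (y10 | y11) — y11 is true.
  6. (y9 | y4 | y12) — y9 is true.
  7. (y6 | ~y9 | y3) — y6 is true.
  8. (~y3 | ~y2 | y5) — y5 is true.
  9. (y8 | y2 | y1) — y1 is true.
  10. (y1 | ~y10 | ~y13) — y1 is true.
  11. (~y13 | y1) — y1 is true.
  12. (~y5 | ~y4 | ~y6) — ~y4 is true.
  13. (y9 | y12 | ~y3) — y9 is true.
  14. (~y2 | ~y11 | ~y4) — ~y4 is true.
  15. (y3 | y11 | y8) — y11 is true.
  16. (~y8 | ~y13 | y2) — ~y8 is true.
  17. (y1 | y5) — y1 is true.
  18. (y5 | ~y2) — y5 is true.
  19. (y4 | ~y8) — ~y8 is true.
  20. (y5 | y2) — y5 is true.
  21. (y12 | ~y1 | ~y8) — ~y8 is true.
  22. (y12 | y13) — y13 is true.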